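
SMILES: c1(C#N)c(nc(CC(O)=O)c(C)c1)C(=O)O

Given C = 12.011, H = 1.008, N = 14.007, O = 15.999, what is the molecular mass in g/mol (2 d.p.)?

Molecular formula: C10H8N2O4.
M = 10×12.011 + 8×1.008 + 2×14.007 + 4×15.999 = 220.18 g/mol.

220.18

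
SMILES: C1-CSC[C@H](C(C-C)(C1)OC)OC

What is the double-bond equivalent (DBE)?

1

Molecular formula from the SMILES: C10H20O2S.
DoU = (2C + 2 + N − H − X)/2 = (2·10 + 2 + 0 − 20 − 0)/2 = 2/2 = 1.
(Structurally: 1 ring(s) + 0 π bond(s) = 1.)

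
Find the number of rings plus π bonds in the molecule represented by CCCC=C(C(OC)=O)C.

2

Molecular formula from the SMILES: C8H14O2.
DoU = (2C + 2 + N − H − X)/2 = (2·8 + 2 + 0 − 14 − 0)/2 = 4/2 = 2.
(Structurally: 0 ring(s) + 2 π bond(s) = 2.)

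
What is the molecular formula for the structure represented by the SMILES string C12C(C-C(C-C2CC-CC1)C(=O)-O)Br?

Heavy atoms from the SMILES: 1 Br, 11 C, 2 O.
Implicit hydrogens by atom environment:
  6 × C: 2 H each → 12
  4 × C: 1 H each → 4
  1 × Br: no H
  1 × C: no H
  1 × O: 1 H
  1 × O: no H
  Total hydrogens = 17.
Molecular formula: C11H17BrO2

C11H17BrO2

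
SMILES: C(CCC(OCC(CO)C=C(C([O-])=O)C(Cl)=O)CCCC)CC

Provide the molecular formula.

C17H28ClO5-

Heavy atoms from the SMILES: 17 C, 1 Cl, 5 O.
Implicit hydrogens by atom environment:
  9 × C: 2 H each → 18
  3 × C: 1 H each → 3
  3 × C: no H
  3 × O: no H
  2 × C: 3 H each → 6
  1 × Cl: no H
  1 × O: 1 H
  1 × O (charge -1): no H
  Total hydrogens = 28.
Net charge -1.
Molecular formula: C17H28ClO5-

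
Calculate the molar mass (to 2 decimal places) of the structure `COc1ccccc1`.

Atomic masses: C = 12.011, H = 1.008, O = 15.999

Molecular formula: C7H8O.
M = 7×12.011 + 8×1.008 + 1×15.999 = 108.14 g/mol.

108.14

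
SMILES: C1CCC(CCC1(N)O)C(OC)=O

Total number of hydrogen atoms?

Hydrogens are implicit in SMILES; fill each atom to its normal valence:
  5 × C: 2 H each → 10
  2 × C: no H
  2 × O: no H
  1 × C: 3 H
  1 × C: 1 H
  1 × N: 2 H
  1 × O: 1 H
  Total hydrogens = 17.

17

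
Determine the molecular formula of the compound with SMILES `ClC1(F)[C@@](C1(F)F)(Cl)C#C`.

C5HCl2F3

Heavy atoms from the SMILES: 5 C, 2 Cl, 3 F.
Implicit hydrogens by atom environment:
  4 × C: no H
  3 × F: no H
  2 × Cl: no H
  1 × C: 1 H
  Total hydrogens = 1.
Molecular formula: C5HCl2F3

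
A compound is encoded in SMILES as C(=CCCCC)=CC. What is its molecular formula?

C8H14

Heavy atoms from the SMILES: 8 C.
Implicit hydrogens by atom environment:
  3 × C: 2 H each → 6
  2 × C: 3 H each → 6
  2 × C: 1 H each → 2
  1 × C: no H
  Total hydrogens = 14.
Molecular formula: C8H14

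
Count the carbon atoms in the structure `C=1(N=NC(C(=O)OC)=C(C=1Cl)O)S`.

The symbol for carbon appears 6 times in the SMILES. (Cl is a single chlorine, not C + l.)

6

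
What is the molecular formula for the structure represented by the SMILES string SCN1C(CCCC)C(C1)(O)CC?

C10H21NOS

Heavy atoms from the SMILES: 10 C, 1 N, 1 O, 1 S.
Implicit hydrogens by atom environment:
  6 × C: 2 H each → 12
  2 × C: 3 H each → 6
  1 × C: 1 H
  1 × C: no H
  1 × N: no H
  1 × O: 1 H
  1 × S: 1 H
  Total hydrogens = 21.
Molecular formula: C10H21NOS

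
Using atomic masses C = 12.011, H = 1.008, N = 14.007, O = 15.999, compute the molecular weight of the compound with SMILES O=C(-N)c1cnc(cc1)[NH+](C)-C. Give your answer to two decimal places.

166.20

Molecular formula: C8H12N3O+.
M = 8×12.011 + 12×1.008 + 3×14.007 + 1×15.999 = 166.20 g/mol.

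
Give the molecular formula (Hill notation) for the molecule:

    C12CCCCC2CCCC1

Heavy atoms from the SMILES: 10 C.
Implicit hydrogens by atom environment:
  8 × C: 2 H each → 16
  2 × C: 1 H each → 2
  Total hydrogens = 18.
Molecular formula: C10H18

C10H18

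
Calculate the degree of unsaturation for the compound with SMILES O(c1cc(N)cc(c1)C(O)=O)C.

Molecular formula from the SMILES: C8H9NO3.
DoU = (2C + 2 + N − H − X)/2 = (2·8 + 2 + 1 − 9 − 0)/2 = 10/2 = 5.
(Structurally: 1 ring(s) + 4 π bond(s) = 5.)

5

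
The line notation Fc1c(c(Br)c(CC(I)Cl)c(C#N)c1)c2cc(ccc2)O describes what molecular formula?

C15H9BrClFINO

Heavy atoms from the SMILES: 1 Br, 15 C, 1 Cl, 1 F, 1 I, 1 N, 1 O.
Implicit hydrogens by atom environment:
  7 × C (aromatic): no H
  5 × C (aromatic): 1 H each → 5
  1 × Br: no H
  1 × C: 2 H
  1 × C: 1 H
  1 × C: no H
  1 × Cl: no H
  1 × F: no H
  1 × I: no H
  1 × N: no H
  1 × O: 1 H
  Total hydrogens = 9.
Molecular formula: C15H9BrClFINO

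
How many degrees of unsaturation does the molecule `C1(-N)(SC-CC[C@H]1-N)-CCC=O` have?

2

Molecular formula from the SMILES: C8H16N2OS.
DoU = (2C + 2 + N − H − X)/2 = (2·8 + 2 + 2 − 16 − 0)/2 = 4/2 = 2.
(Structurally: 1 ring(s) + 1 π bond(s) = 2.)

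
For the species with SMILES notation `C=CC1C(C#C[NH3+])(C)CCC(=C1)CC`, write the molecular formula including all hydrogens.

Heavy atoms from the SMILES: 13 C, 1 N.
Implicit hydrogens by atom environment:
  4 × C: 2 H each → 8
  4 × C: no H
  3 × C: 1 H each → 3
  2 × C: 3 H each → 6
  1 × N (charge +1): 3 H
  Total hydrogens = 20.
Net charge +1.
Molecular formula: C13H20N+

C13H20N+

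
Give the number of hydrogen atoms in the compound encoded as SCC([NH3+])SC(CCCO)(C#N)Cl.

14

Hydrogens are implicit in SMILES; fill each atom to its normal valence:
  4 × C: 2 H each → 8
  2 × C: no H
  1 × C: 1 H
  1 × Cl: no H
  1 × N (charge +1): 3 H
  1 × N: no H
  1 × O: 1 H
  1 × S: 1 H
  1 × S: no H
  Total hydrogens = 14.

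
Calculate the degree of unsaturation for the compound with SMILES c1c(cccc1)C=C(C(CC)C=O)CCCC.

6

Molecular formula from the SMILES: C16H22O.
DoU = (2C + 2 + N − H − X)/2 = (2·16 + 2 + 0 − 22 − 0)/2 = 12/2 = 6.
(Structurally: 1 ring(s) + 5 π bond(s) = 6.)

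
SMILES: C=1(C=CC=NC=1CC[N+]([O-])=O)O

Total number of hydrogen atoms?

Hydrogens are implicit in SMILES; fill each atom to its normal valence:
  3 × C (aromatic): 1 H each → 3
  2 × C: 2 H each → 4
  2 × C (aromatic): no H
  1 × N (aromatic): no H
  1 × N (charge +1): no H
  1 × O: 1 H
  1 × O: no H
  1 × O (charge -1): no H
  Total hydrogens = 8.

8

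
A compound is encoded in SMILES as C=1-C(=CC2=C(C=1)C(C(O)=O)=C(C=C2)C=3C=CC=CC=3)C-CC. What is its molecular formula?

C20H18O2

Heavy atoms from the SMILES: 20 C, 2 O.
Implicit hydrogens by atom environment:
  10 × C (aromatic): 1 H each → 10
  6 × C (aromatic): no H
  2 × C: 2 H each → 4
  1 × C: 3 H
  1 × C: no H
  1 × O: 1 H
  1 × O: no H
  Total hydrogens = 18.
Molecular formula: C20H18O2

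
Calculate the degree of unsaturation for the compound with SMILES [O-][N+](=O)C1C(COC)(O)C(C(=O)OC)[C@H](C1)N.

3

Molecular formula from the SMILES: C9H16N2O6.
DoU = (2C + 2 + N − H − X)/2 = (2·9 + 2 + 2 − 16 − 0)/2 = 6/2 = 3.
(Structurally: 1 ring(s) + 2 π bond(s) = 3.)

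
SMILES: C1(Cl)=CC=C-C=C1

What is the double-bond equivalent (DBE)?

Molecular formula from the SMILES: C6H5Cl.
DoU = (2C + 2 + N − H − X)/2 = (2·6 + 2 + 0 − 5 − 1)/2 = 8/2 = 4.
(Structurally: 1 ring(s) + 3 π bond(s) = 4.)

4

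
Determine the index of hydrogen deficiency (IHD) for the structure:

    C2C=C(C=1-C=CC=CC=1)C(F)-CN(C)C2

Molecular formula from the SMILES: C13H16FN.
DoU = (2C + 2 + N − H − X)/2 = (2·13 + 2 + 1 − 16 − 1)/2 = 12/2 = 6.
(Structurally: 2 ring(s) + 4 π bond(s) = 6.)

6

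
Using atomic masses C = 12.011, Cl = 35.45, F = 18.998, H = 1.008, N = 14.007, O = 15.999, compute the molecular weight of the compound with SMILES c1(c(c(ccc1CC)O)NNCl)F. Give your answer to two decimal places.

Molecular formula: C8H10ClFN2O.
M = 8×12.011 + 1×35.45 + 1×18.998 + 10×1.008 + 2×14.007 + 1×15.999 = 204.63 g/mol.

204.63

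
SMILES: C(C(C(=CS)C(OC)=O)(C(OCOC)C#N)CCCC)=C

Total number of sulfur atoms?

The symbol for sulfur appears 1 time in the SMILES.

1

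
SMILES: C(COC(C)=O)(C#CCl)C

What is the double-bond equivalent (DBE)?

Molecular formula from the SMILES: C7H9ClO2.
DoU = (2C + 2 + N − H − X)/2 = (2·7 + 2 + 0 − 9 − 1)/2 = 6/2 = 3.
(Structurally: 0 ring(s) + 3 π bond(s) = 3.)

3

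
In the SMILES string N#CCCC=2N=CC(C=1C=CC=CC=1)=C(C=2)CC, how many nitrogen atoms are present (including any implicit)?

2

The symbol for nitrogen appears 2 times in the SMILES.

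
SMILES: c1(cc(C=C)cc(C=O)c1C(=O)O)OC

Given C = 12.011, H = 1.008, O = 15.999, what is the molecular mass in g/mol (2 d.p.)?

Molecular formula: C11H10O4.
M = 11×12.011 + 10×1.008 + 4×15.999 = 206.20 g/mol.

206.20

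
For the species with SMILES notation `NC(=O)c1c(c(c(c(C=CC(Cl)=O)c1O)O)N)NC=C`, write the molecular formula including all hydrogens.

Heavy atoms from the SMILES: 12 C, 1 Cl, 3 N, 4 O.
Implicit hydrogens by atom environment:
  6 × C (aromatic): no H
  3 × C: 1 H each → 3
  2 × C: no H
  2 × N: 2 H each → 4
  2 × O: 1 H each → 2
  2 × O: no H
  1 × C: 2 H
  1 × Cl: no H
  1 × N: 1 H
  Total hydrogens = 12.
Molecular formula: C12H12ClN3O4

C12H12ClN3O4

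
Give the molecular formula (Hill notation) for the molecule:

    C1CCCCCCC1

Heavy atoms from the SMILES: 8 C.
Implicit hydrogens by atom environment:
  8 × C: 2 H each → 16
  Total hydrogens = 16.
Molecular formula: C8H16

C8H16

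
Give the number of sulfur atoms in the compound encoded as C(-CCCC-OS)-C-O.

The symbol for sulfur appears 1 time in the SMILES.

1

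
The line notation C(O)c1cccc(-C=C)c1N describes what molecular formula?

C9H11NO

Heavy atoms from the SMILES: 9 C, 1 N, 1 O.
Implicit hydrogens by atom environment:
  3 × C (aromatic): 1 H each → 3
  3 × C (aromatic): no H
  2 × C: 2 H each → 4
  1 × C: 1 H
  1 × N: 2 H
  1 × O: 1 H
  Total hydrogens = 11.
Molecular formula: C9H11NO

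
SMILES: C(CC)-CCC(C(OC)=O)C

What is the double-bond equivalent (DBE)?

Molecular formula from the SMILES: C9H18O2.
DoU = (2C + 2 + N − H − X)/2 = (2·9 + 2 + 0 − 18 − 0)/2 = 2/2 = 1.
(Structurally: 0 ring(s) + 1 π bond(s) = 1.)

1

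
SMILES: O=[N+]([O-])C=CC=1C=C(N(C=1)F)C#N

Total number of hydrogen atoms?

4

Hydrogens are implicit in SMILES; fill each atom to its normal valence:
  2 × C (aromatic): 1 H each → 2
  2 × C: 1 H each → 2
  2 × C (aromatic): no H
  1 × C: no H
  1 × F: no H
  1 × N (aromatic): no H
  1 × N: no H
  1 × N (charge +1): no H
  1 × O: no H
  1 × O (charge -1): no H
  Total hydrogens = 4.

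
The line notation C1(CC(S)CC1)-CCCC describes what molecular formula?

C9H18S

Heavy atoms from the SMILES: 9 C, 1 S.
Implicit hydrogens by atom environment:
  6 × C: 2 H each → 12
  2 × C: 1 H each → 2
  1 × C: 3 H
  1 × S: 1 H
  Total hydrogens = 18.
Molecular formula: C9H18S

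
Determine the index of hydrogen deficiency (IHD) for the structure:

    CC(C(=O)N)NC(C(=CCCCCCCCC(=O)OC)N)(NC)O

3

Molecular formula from the SMILES: C16H32N4O4.
DoU = (2C + 2 + N − H − X)/2 = (2·16 + 2 + 4 − 32 − 0)/2 = 6/2 = 3.
(Structurally: 0 ring(s) + 3 π bond(s) = 3.)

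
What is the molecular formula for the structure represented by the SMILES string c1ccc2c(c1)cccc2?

Heavy atoms from the SMILES: 10 C.
Implicit hydrogens by atom environment:
  8 × C (aromatic): 1 H each → 8
  2 × C (aromatic): no H
  Total hydrogens = 8.
Molecular formula: C10H8

C10H8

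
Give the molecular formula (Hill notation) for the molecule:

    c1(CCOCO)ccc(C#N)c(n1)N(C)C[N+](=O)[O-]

Heavy atoms from the SMILES: 11 C, 4 N, 4 O.
Implicit hydrogens by atom environment:
  4 × C: 2 H each → 8
  3 × C (aromatic): no H
  2 × C (aromatic): 1 H each → 2
  2 × N: no H
  2 × O: no H
  1 × C: 3 H
  1 × C: no H
  1 × N (aromatic): no H
  1 × N (charge +1): no H
  1 × O: 1 H
  1 × O (charge -1): no H
  Total hydrogens = 14.
Molecular formula: C11H14N4O4

C11H14N4O4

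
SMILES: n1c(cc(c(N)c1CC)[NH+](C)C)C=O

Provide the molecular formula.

Heavy atoms from the SMILES: 10 C, 3 N, 1 O.
Implicit hydrogens by atom environment:
  4 × C (aromatic): no H
  3 × C: 3 H each → 9
  1 × C: 2 H
  1 × C (aromatic): 1 H
  1 × C: 1 H
  1 × N: 2 H
  1 × N (charge +1): 1 H
  1 × N (aromatic): no H
  1 × O: no H
  Total hydrogens = 16.
Net charge +1.
Molecular formula: C10H16N3O+

C10H16N3O+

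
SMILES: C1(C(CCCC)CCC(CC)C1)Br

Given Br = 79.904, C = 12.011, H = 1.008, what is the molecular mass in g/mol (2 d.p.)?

Molecular formula: C12H23Br.
M = 1×79.904 + 12×12.011 + 23×1.008 = 247.22 g/mol.

247.22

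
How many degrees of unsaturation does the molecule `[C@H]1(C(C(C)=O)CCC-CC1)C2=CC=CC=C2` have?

6

Molecular formula from the SMILES: C15H20O.
DoU = (2C + 2 + N − H − X)/2 = (2·15 + 2 + 0 − 20 − 0)/2 = 12/2 = 6.
(Structurally: 2 ring(s) + 4 π bond(s) = 6.)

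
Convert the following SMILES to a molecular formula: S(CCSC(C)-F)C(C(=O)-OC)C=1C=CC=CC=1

C13H17FO2S2

Heavy atoms from the SMILES: 13 C, 1 F, 2 O, 2 S.
Implicit hydrogens by atom environment:
  5 × C (aromatic): 1 H each → 5
  2 × C: 3 H each → 6
  2 × C: 2 H each → 4
  2 × C: 1 H each → 2
  2 × O: no H
  2 × S: no H
  1 × C: no H
  1 × C (aromatic): no H
  1 × F: no H
  Total hydrogens = 17.
Molecular formula: C13H17FO2S2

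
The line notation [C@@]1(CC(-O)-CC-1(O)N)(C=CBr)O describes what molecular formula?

C7H12BrNO3

Heavy atoms from the SMILES: 1 Br, 7 C, 1 N, 3 O.
Implicit hydrogens by atom environment:
  3 × C: 1 H each → 3
  3 × O: 1 H each → 3
  2 × C: 2 H each → 4
  2 × C: no H
  1 × Br: no H
  1 × N: 2 H
  Total hydrogens = 12.
Molecular formula: C7H12BrNO3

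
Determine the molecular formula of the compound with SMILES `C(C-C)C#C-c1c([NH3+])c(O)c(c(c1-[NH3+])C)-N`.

Heavy atoms from the SMILES: 12 C, 3 N, 1 O.
Implicit hydrogens by atom environment:
  6 × C (aromatic): no H
  2 × C: 3 H each → 6
  2 × C: 2 H each → 4
  2 × C: no H
  2 × N (charge +1): 3 H each → 6
  1 × N: 2 H
  1 × O: 1 H
  Total hydrogens = 19.
Net charge +2.
Molecular formula: [C12H19N3O]2+

[C12H19N3O]2+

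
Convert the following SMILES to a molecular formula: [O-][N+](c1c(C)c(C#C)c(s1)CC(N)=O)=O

C9H8N2O3S

Heavy atoms from the SMILES: 9 C, 2 N, 3 O, 1 S.
Implicit hydrogens by atom environment:
  4 × C (aromatic): no H
  2 × C: no H
  2 × O: no H
  1 × C: 3 H
  1 × C: 2 H
  1 × C: 1 H
  1 × N: 2 H
  1 × N (charge +1): no H
  1 × O (charge -1): no H
  1 × S (aromatic): no H
  Total hydrogens = 8.
Molecular formula: C9H8N2O3S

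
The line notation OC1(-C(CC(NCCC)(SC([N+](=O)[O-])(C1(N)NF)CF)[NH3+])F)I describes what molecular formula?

Heavy atoms from the SMILES: 10 C, 3 F, 1 I, 5 N, 3 O, 1 S.
Implicit hydrogens by atom environment:
  4 × C: 2 H each → 8
  4 × C: no H
  3 × F: no H
  2 × N: 1 H each → 2
  1 × C: 3 H
  1 × C: 1 H
  1 × I: no H
  1 × N (charge +1): 3 H
  1 × N: 2 H
  1 × N (charge +1): no H
  1 × O: 1 H
  1 × O: no H
  1 × O (charge -1): no H
  1 × S: no H
  Total hydrogens = 20.
Net charge +1.
Molecular formula: C10H20F3IN5O3S+

C10H20F3IN5O3S+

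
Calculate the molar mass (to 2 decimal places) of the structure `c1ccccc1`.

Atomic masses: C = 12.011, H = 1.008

78.11

Molecular formula: C6H6.
M = 6×12.011 + 6×1.008 = 78.11 g/mol.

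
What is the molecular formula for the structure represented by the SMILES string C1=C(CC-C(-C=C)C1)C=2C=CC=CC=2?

Heavy atoms from the SMILES: 14 C.
Implicit hydrogens by atom environment:
  5 × C (aromatic): 1 H each → 5
  4 × C: 2 H each → 8
  3 × C: 1 H each → 3
  1 × C: no H
  1 × C (aromatic): no H
  Total hydrogens = 16.
Molecular formula: C14H16

C14H16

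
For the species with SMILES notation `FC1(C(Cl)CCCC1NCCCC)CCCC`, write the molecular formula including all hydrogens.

C14H27ClFN

Heavy atoms from the SMILES: 14 C, 1 Cl, 1 F, 1 N.
Implicit hydrogens by atom environment:
  9 × C: 2 H each → 18
  2 × C: 3 H each → 6
  2 × C: 1 H each → 2
  1 × C: no H
  1 × Cl: no H
  1 × F: no H
  1 × N: 1 H
  Total hydrogens = 27.
Molecular formula: C14H27ClFN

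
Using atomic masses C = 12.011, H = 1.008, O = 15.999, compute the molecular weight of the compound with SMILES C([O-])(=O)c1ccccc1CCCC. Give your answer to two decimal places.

177.22

Molecular formula: C11H13O2-.
M = 11×12.011 + 13×1.008 + 2×15.999 = 177.22 g/mol.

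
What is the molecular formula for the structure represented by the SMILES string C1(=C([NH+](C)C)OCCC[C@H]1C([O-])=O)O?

C9H15NO4

Heavy atoms from the SMILES: 9 C, 1 N, 4 O.
Implicit hydrogens by atom environment:
  3 × C: 2 H each → 6
  3 × C: no H
  2 × C: 3 H each → 6
  2 × O: no H
  1 × C: 1 H
  1 × N (charge +1): 1 H
  1 × O: 1 H
  1 × O (charge -1): no H
  Total hydrogens = 15.
Molecular formula: C9H15NO4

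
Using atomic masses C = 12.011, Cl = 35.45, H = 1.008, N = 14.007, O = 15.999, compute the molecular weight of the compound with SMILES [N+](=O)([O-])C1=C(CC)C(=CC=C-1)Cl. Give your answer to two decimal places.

Molecular formula: C8H8ClNO2.
M = 8×12.011 + 1×35.45 + 8×1.008 + 1×14.007 + 2×15.999 = 185.61 g/mol.

185.61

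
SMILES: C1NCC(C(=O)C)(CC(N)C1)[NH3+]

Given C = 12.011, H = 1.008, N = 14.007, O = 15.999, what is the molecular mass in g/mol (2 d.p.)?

Molecular formula: C8H18N3O+.
M = 8×12.011 + 18×1.008 + 3×14.007 + 1×15.999 = 172.25 g/mol.

172.25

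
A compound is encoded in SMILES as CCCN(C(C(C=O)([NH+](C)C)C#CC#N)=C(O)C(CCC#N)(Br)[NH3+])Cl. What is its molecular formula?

[C16H23BrClN5O2]2+

Heavy atoms from the SMILES: 1 Br, 16 C, 1 Cl, 5 N, 2 O.
Implicit hydrogens by atom environment:
  8 × C: no H
  4 × C: 2 H each → 8
  3 × C: 3 H each → 9
  3 × N: no H
  1 × Br: no H
  1 × C: 1 H
  1 × Cl: no H
  1 × N (charge +1): 3 H
  1 × N (charge +1): 1 H
  1 × O: 1 H
  1 × O: no H
  Total hydrogens = 23.
Net charge +2.
Molecular formula: [C16H23BrClN5O2]2+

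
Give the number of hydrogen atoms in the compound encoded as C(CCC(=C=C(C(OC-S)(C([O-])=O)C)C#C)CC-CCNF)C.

25

Hydrogens are implicit in SMILES; fill each atom to its normal valence:
  8 × C: 2 H each → 16
  6 × C: no H
  2 × C: 3 H each → 6
  2 × O: no H
  1 × C: 1 H
  1 × F: no H
  1 × N: 1 H
  1 × O (charge -1): no H
  1 × S: 1 H
  Total hydrogens = 25.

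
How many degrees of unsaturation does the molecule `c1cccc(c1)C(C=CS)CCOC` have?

Molecular formula from the SMILES: C12H16OS.
DoU = (2C + 2 + N − H − X)/2 = (2·12 + 2 + 0 − 16 − 0)/2 = 10/2 = 5.
(Structurally: 1 ring(s) + 4 π bond(s) = 5.)

5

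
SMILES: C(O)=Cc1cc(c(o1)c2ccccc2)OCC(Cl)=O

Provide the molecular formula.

Heavy atoms from the SMILES: 14 C, 1 Cl, 4 O.
Implicit hydrogens by atom environment:
  6 × C (aromatic): 1 H each → 6
  4 × C (aromatic): no H
  2 × C: 1 H each → 2
  2 × O: no H
  1 × C: 2 H
  1 × C: no H
  1 × Cl: no H
  1 × O: 1 H
  1 × O (aromatic): no H
  Total hydrogens = 11.
Molecular formula: C14H11ClO4

C14H11ClO4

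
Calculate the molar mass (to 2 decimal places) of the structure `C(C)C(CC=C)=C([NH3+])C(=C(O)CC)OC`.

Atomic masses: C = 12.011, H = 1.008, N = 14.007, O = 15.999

Molecular formula: C12H22NO2+.
M = 12×12.011 + 22×1.008 + 1×14.007 + 2×15.999 = 212.31 g/mol.

212.31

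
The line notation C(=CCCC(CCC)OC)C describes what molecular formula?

Heavy atoms from the SMILES: 10 C, 1 O.
Implicit hydrogens by atom environment:
  4 × C: 2 H each → 8
  3 × C: 3 H each → 9
  3 × C: 1 H each → 3
  1 × O: no H
  Total hydrogens = 20.
Molecular formula: C10H20O

C10H20O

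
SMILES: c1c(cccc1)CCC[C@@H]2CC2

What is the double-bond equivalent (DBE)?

5

Molecular formula from the SMILES: C12H16.
DoU = (2C + 2 + N − H − X)/2 = (2·12 + 2 + 0 − 16 − 0)/2 = 10/2 = 5.
(Structurally: 2 ring(s) + 3 π bond(s) = 5.)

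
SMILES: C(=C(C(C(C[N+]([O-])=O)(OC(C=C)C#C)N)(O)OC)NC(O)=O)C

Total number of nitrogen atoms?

3

The symbol for nitrogen appears 3 times in the SMILES.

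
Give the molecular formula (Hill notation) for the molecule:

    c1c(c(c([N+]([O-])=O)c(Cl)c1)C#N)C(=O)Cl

Heavy atoms from the SMILES: 8 C, 2 Cl, 2 N, 3 O.
Implicit hydrogens by atom environment:
  4 × C (aromatic): no H
  2 × C (aromatic): 1 H each → 2
  2 × C: no H
  2 × Cl: no H
  2 × O: no H
  1 × N (charge +1): no H
  1 × N: no H
  1 × O (charge -1): no H
  Total hydrogens = 2.
Molecular formula: C8H2Cl2N2O3

C8H2Cl2N2O3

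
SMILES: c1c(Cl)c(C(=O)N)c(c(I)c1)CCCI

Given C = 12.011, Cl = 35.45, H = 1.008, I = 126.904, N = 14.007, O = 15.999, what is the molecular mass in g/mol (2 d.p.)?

449.45

Molecular formula: C10H10ClI2NO.
M = 10×12.011 + 1×35.45 + 10×1.008 + 2×126.904 + 1×14.007 + 1×15.999 = 449.45 g/mol.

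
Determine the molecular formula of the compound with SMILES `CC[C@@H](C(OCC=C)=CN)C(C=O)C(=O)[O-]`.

Heavy atoms from the SMILES: 11 C, 1 N, 4 O.
Implicit hydrogens by atom environment:
  5 × C: 1 H each → 5
  3 × C: 2 H each → 6
  3 × O: no H
  2 × C: no H
  1 × C: 3 H
  1 × N: 2 H
  1 × O (charge -1): no H
  Total hydrogens = 16.
Net charge -1.
Molecular formula: C11H16NO4-

C11H16NO4-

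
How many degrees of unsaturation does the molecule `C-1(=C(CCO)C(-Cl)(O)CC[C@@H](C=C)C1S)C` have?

Molecular formula from the SMILES: C12H19ClO2S.
DoU = (2C + 2 + N − H − X)/2 = (2·12 + 2 + 0 − 19 − 1)/2 = 6/2 = 3.
(Structurally: 1 ring(s) + 2 π bond(s) = 3.)

3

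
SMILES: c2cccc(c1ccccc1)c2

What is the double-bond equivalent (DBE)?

Molecular formula from the SMILES: C12H10.
DoU = (2C + 2 + N − H − X)/2 = (2·12 + 2 + 0 − 10 − 0)/2 = 16/2 = 8.
(Structurally: 2 ring(s) + 6 π bond(s) = 8.)

8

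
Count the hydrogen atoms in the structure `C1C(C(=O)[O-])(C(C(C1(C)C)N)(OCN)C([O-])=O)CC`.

Hydrogens are implicit in SMILES; fill each atom to its normal valence:
  5 × C: no H
  3 × C: 3 H each → 9
  3 × C: 2 H each → 6
  3 × O: no H
  2 × N: 2 H each → 4
  2 × O (charge -1): no H
  1 × C: 1 H
  Total hydrogens = 20.

20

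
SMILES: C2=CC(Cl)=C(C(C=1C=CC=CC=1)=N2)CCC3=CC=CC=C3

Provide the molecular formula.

C19H16ClN

Heavy atoms from the SMILES: 19 C, 1 Cl, 1 N.
Implicit hydrogens by atom environment:
  12 × C (aromatic): 1 H each → 12
  5 × C (aromatic): no H
  2 × C: 2 H each → 4
  1 × Cl: no H
  1 × N (aromatic): no H
  Total hydrogens = 16.
Molecular formula: C19H16ClN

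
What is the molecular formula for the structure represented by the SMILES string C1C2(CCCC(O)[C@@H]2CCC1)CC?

Heavy atoms from the SMILES: 12 C, 1 O.
Implicit hydrogens by atom environment:
  8 × C: 2 H each → 16
  2 × C: 1 H each → 2
  1 × C: 3 H
  1 × C: no H
  1 × O: 1 H
  Total hydrogens = 22.
Molecular formula: C12H22O

C12H22O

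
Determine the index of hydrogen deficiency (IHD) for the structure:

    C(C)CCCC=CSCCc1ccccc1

5

Molecular formula from the SMILES: C15H22S.
DoU = (2C + 2 + N − H − X)/2 = (2·15 + 2 + 0 − 22 − 0)/2 = 10/2 = 5.
(Structurally: 1 ring(s) + 4 π bond(s) = 5.)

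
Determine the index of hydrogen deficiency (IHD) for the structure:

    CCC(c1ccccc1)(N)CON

4

Molecular formula from the SMILES: C10H16N2O.
DoU = (2C + 2 + N − H − X)/2 = (2·10 + 2 + 2 − 16 − 0)/2 = 8/2 = 4.
(Structurally: 1 ring(s) + 3 π bond(s) = 4.)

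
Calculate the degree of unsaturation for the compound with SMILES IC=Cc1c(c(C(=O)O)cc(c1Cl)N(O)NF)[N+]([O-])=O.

7

Molecular formula from the SMILES: C9H6ClFIN3O5.
DoU = (2C + 2 + N − H − X)/2 = (2·9 + 2 + 3 − 6 − 3)/2 = 14/2 = 7.
(Structurally: 1 ring(s) + 6 π bond(s) = 7.)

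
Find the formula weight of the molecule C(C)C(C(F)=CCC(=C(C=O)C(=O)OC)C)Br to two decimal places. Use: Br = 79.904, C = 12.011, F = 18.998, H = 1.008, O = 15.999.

Molecular formula: C12H16BrFO3.
M = 1×79.904 + 12×12.011 + 1×18.998 + 16×1.008 + 3×15.999 = 307.16 g/mol.

307.16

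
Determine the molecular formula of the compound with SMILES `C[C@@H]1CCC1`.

Heavy atoms from the SMILES: 5 C.
Implicit hydrogens by atom environment:
  3 × C: 2 H each → 6
  1 × C: 3 H
  1 × C: 1 H
  Total hydrogens = 10.
Molecular formula: C5H10

C5H10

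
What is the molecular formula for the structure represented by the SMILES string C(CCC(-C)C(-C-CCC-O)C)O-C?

Heavy atoms from the SMILES: 12 C, 2 O.
Implicit hydrogens by atom environment:
  7 × C: 2 H each → 14
  3 × C: 3 H each → 9
  2 × C: 1 H each → 2
  1 × O: 1 H
  1 × O: no H
  Total hydrogens = 26.
Molecular formula: C12H26O2

C12H26O2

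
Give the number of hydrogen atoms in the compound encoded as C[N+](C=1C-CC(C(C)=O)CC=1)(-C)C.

20

Hydrogens are implicit in SMILES; fill each atom to its normal valence:
  4 × C: 3 H each → 12
  3 × C: 2 H each → 6
  2 × C: 1 H each → 2
  2 × C: no H
  1 × N (charge +1): no H
  1 × O: no H
  Total hydrogens = 20.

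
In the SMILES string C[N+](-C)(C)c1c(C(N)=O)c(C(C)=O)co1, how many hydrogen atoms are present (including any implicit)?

15

Hydrogens are implicit in SMILES; fill each atom to its normal valence:
  4 × C: 3 H each → 12
  3 × C (aromatic): no H
  2 × C: no H
  2 × O: no H
  1 × C (aromatic): 1 H
  1 × N: 2 H
  1 × N (charge +1): no H
  1 × O (aromatic): no H
  Total hydrogens = 15.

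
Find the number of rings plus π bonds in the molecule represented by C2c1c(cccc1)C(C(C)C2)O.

5

Molecular formula from the SMILES: C11H14O.
DoU = (2C + 2 + N − H − X)/2 = (2·11 + 2 + 0 − 14 − 0)/2 = 10/2 = 5.
(Structurally: 2 ring(s) + 3 π bond(s) = 5.)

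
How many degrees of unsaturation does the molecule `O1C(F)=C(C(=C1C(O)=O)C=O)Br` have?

5

Molecular formula from the SMILES: C6H2BrFO4.
DoU = (2C + 2 + N − H − X)/2 = (2·6 + 2 + 0 − 2 − 2)/2 = 10/2 = 5.
(Structurally: 1 ring(s) + 4 π bond(s) = 5.)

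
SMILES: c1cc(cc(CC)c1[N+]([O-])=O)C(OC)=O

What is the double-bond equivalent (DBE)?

Molecular formula from the SMILES: C10H11NO4.
DoU = (2C + 2 + N − H − X)/2 = (2·10 + 2 + 1 − 11 − 0)/2 = 12/2 = 6.
(Structurally: 1 ring(s) + 5 π bond(s) = 6.)

6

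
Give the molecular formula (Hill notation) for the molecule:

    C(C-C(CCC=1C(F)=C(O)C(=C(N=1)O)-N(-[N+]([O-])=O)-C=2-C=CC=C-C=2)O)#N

C16H15FN4O5

Heavy atoms from the SMILES: 16 C, 1 F, 4 N, 5 O.
Implicit hydrogens by atom environment:
  6 × C (aromatic): no H
  5 × C (aromatic): 1 H each → 5
  3 × C: 2 H each → 6
  3 × O: 1 H each → 3
  2 × N: no H
  1 × C: 1 H
  1 × C: no H
  1 × F: no H
  1 × N (aromatic): no H
  1 × N (charge +1): no H
  1 × O: no H
  1 × O (charge -1): no H
  Total hydrogens = 15.
Molecular formula: C16H15FN4O5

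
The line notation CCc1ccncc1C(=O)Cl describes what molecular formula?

C8H8ClNO

Heavy atoms from the SMILES: 8 C, 1 Cl, 1 N, 1 O.
Implicit hydrogens by atom environment:
  3 × C (aromatic): 1 H each → 3
  2 × C (aromatic): no H
  1 × C: 3 H
  1 × C: 2 H
  1 × C: no H
  1 × Cl: no H
  1 × N (aromatic): no H
  1 × O: no H
  Total hydrogens = 8.
Molecular formula: C8H8ClNO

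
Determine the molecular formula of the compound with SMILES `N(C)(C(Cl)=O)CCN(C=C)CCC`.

Heavy atoms from the SMILES: 9 C, 1 Cl, 2 N, 1 O.
Implicit hydrogens by atom environment:
  5 × C: 2 H each → 10
  2 × C: 3 H each → 6
  2 × N: no H
  1 × C: 1 H
  1 × C: no H
  1 × Cl: no H
  1 × O: no H
  Total hydrogens = 17.
Molecular formula: C9H17ClN2O

C9H17ClN2O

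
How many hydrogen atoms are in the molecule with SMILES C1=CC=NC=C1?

Hydrogens are implicit in SMILES; fill each atom to its normal valence:
  5 × C (aromatic): 1 H each → 5
  1 × N (aromatic): no H
  Total hydrogens = 5.

5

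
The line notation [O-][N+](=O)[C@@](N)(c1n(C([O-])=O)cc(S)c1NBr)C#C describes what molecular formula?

Heavy atoms from the SMILES: 1 Br, 8 C, 4 N, 4 O, 1 S.
Implicit hydrogens by atom environment:
  3 × C (aromatic): no H
  3 × C: no H
  2 × O: no H
  2 × O (charge -1): no H
  1 × Br: no H
  1 × C (aromatic): 1 H
  1 × C: 1 H
  1 × N: 2 H
  1 × N: 1 H
  1 × N (aromatic): no H
  1 × N (charge +1): no H
  1 × S: 1 H
  Total hydrogens = 6.
Net charge -1.
Molecular formula: C8H6BrN4O4S-

C8H6BrN4O4S-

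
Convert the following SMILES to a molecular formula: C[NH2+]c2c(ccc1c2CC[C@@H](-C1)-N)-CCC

Heavy atoms from the SMILES: 14 C, 2 N.
Implicit hydrogens by atom environment:
  5 × C: 2 H each → 10
  4 × C (aromatic): no H
  2 × C: 3 H each → 6
  2 × C (aromatic): 1 H each → 2
  1 × C: 1 H
  1 × N: 2 H
  1 × N (charge +1): 2 H
  Total hydrogens = 23.
Net charge +1.
Molecular formula: C14H23N2+

C14H23N2+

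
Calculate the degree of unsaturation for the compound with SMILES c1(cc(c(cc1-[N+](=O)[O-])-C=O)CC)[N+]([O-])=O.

7

Molecular formula from the SMILES: C9H8N2O5.
DoU = (2C + 2 + N − H − X)/2 = (2·9 + 2 + 2 − 8 − 0)/2 = 14/2 = 7.
(Structurally: 1 ring(s) + 6 π bond(s) = 7.)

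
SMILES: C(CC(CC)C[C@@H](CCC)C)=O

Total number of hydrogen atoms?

22

Hydrogens are implicit in SMILES; fill each atom to its normal valence:
  5 × C: 2 H each → 10
  3 × C: 3 H each → 9
  3 × C: 1 H each → 3
  1 × O: no H
  Total hydrogens = 22.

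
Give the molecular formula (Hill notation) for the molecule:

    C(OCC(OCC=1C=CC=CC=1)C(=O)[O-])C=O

Heavy atoms from the SMILES: 12 C, 5 O.
Implicit hydrogens by atom environment:
  5 × C (aromatic): 1 H each → 5
  4 × O: no H
  3 × C: 2 H each → 6
  2 × C: 1 H each → 2
  1 × C: no H
  1 × C (aromatic): no H
  1 × O (charge -1): no H
  Total hydrogens = 13.
Net charge -1.
Molecular formula: C12H13O5-

C12H13O5-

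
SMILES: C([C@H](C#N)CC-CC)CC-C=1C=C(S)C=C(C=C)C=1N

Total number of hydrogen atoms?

Hydrogens are implicit in SMILES; fill each atom to its normal valence:
  7 × C: 2 H each → 14
  4 × C (aromatic): no H
  2 × C (aromatic): 1 H each → 2
  2 × C: 1 H each → 2
  1 × C: 3 H
  1 × C: no H
  1 × N: 2 H
  1 × N: no H
  1 × S: 1 H
  Total hydrogens = 24.

24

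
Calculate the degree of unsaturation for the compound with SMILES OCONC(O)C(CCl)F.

Molecular formula from the SMILES: C4H9ClFNO3.
DoU = (2C + 2 + N − H − X)/2 = (2·4 + 2 + 1 − 9 − 2)/2 = 0/2 = 0.
(Structurally: 0 ring(s) + 0 π bond(s) = 0.)

0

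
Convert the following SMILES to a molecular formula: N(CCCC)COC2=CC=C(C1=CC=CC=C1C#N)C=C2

C18H20N2O

Heavy atoms from the SMILES: 18 C, 2 N, 1 O.
Implicit hydrogens by atom environment:
  8 × C (aromatic): 1 H each → 8
  4 × C: 2 H each → 8
  4 × C (aromatic): no H
  1 × C: 3 H
  1 × C: no H
  1 × N: 1 H
  1 × N: no H
  1 × O: no H
  Total hydrogens = 20.
Molecular formula: C18H20N2O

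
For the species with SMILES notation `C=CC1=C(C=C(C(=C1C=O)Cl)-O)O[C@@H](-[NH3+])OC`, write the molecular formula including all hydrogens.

C11H13ClNO4+

Heavy atoms from the SMILES: 11 C, 1 Cl, 1 N, 4 O.
Implicit hydrogens by atom environment:
  5 × C (aromatic): no H
  3 × C: 1 H each → 3
  3 × O: no H
  1 × C: 3 H
  1 × C: 2 H
  1 × C (aromatic): 1 H
  1 × Cl: no H
  1 × N (charge +1): 3 H
  1 × O: 1 H
  Total hydrogens = 13.
Net charge +1.
Molecular formula: C11H13ClNO4+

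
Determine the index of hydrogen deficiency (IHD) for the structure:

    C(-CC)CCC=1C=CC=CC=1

4

Molecular formula from the SMILES: C11H16.
DoU = (2C + 2 + N − H − X)/2 = (2·11 + 2 + 0 − 16 − 0)/2 = 8/2 = 4.
(Structurally: 1 ring(s) + 3 π bond(s) = 4.)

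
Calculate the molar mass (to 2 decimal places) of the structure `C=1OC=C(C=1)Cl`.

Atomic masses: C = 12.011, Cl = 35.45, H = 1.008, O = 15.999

102.52

Molecular formula: C4H3ClO.
M = 4×12.011 + 1×35.45 + 3×1.008 + 1×15.999 = 102.52 g/mol.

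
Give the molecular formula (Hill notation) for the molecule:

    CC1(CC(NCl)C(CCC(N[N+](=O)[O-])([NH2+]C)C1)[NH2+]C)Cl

[C11H25Cl2N5O2]2+

Heavy atoms from the SMILES: 11 C, 2 Cl, 5 N, 2 O.
Implicit hydrogens by atom environment:
  4 × C: 2 H each → 8
  3 × C: 3 H each → 9
  2 × C: 1 H each → 2
  2 × C: no H
  2 × Cl: no H
  2 × N (charge +1): 2 H each → 4
  2 × N: 1 H each → 2
  1 × N (charge +1): no H
  1 × O: no H
  1 × O (charge -1): no H
  Total hydrogens = 25.
Net charge +2.
Molecular formula: [C11H25Cl2N5O2]2+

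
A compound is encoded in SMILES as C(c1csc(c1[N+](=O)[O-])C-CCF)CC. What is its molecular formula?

Heavy atoms from the SMILES: 10 C, 1 F, 1 N, 2 O, 1 S.
Implicit hydrogens by atom environment:
  5 × C: 2 H each → 10
  3 × C (aromatic): no H
  1 × C: 3 H
  1 × C (aromatic): 1 H
  1 × F: no H
  1 × N (charge +1): no H
  1 × O: no H
  1 × O (charge -1): no H
  1 × S (aromatic): no H
  Total hydrogens = 14.
Molecular formula: C10H14FNO2S

C10H14FNO2S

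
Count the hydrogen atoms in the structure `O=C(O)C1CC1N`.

7

Hydrogens are implicit in SMILES; fill each atom to its normal valence:
  2 × C: 1 H each → 2
  1 × C: 2 H
  1 × C: no H
  1 × N: 2 H
  1 × O: 1 H
  1 × O: no H
  Total hydrogens = 7.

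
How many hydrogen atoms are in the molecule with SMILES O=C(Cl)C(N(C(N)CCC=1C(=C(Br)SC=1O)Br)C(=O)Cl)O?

Hydrogens are implicit in SMILES; fill each atom to its normal valence:
  4 × C (aromatic): no H
  2 × Br: no H
  2 × C: 2 H each → 4
  2 × C: 1 H each → 2
  2 × C: no H
  2 × Cl: no H
  2 × O: 1 H each → 2
  2 × O: no H
  1 × N: 2 H
  1 × N: no H
  1 × S (aromatic): no H
  Total hydrogens = 10.

10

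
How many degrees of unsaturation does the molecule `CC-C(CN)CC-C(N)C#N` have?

2

Molecular formula from the SMILES: C8H17N3.
DoU = (2C + 2 + N − H − X)/2 = (2·8 + 2 + 3 − 17 − 0)/2 = 4/2 = 2.
(Structurally: 0 ring(s) + 2 π bond(s) = 2.)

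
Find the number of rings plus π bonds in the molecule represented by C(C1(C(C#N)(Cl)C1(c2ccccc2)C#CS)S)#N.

Molecular formula from the SMILES: C13H7ClN2S2.
DoU = (2C + 2 + N − H − X)/2 = (2·13 + 2 + 2 − 7 − 1)/2 = 22/2 = 11.
(Structurally: 2 ring(s) + 9 π bond(s) = 11.)

11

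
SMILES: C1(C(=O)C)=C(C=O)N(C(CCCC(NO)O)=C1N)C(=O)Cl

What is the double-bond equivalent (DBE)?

6

Molecular formula from the SMILES: C12H16ClN3O5.
DoU = (2C + 2 + N − H − X)/2 = (2·12 + 2 + 3 − 16 − 1)/2 = 12/2 = 6.
(Structurally: 1 ring(s) + 5 π bond(s) = 6.)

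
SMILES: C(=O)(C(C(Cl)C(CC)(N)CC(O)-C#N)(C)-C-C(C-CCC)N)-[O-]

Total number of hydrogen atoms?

29

Hydrogens are implicit in SMILES; fill each atom to its normal valence:
  6 × C: 2 H each → 12
  4 × C: no H
  3 × C: 3 H each → 9
  3 × C: 1 H each → 3
  2 × N: 2 H each → 4
  1 × Cl: no H
  1 × N: no H
  1 × O: 1 H
  1 × O: no H
  1 × O (charge -1): no H
  Total hydrogens = 29.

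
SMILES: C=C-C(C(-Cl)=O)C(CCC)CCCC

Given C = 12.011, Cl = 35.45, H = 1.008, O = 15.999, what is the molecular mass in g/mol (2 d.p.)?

Molecular formula: C12H21ClO.
M = 12×12.011 + 1×35.45 + 21×1.008 + 1×15.999 = 216.75 g/mol.

216.75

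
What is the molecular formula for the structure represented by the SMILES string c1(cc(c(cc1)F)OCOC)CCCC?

C12H17FO2

Heavy atoms from the SMILES: 12 C, 1 F, 2 O.
Implicit hydrogens by atom environment:
  4 × C: 2 H each → 8
  3 × C (aromatic): 1 H each → 3
  3 × C (aromatic): no H
  2 × C: 3 H each → 6
  2 × O: no H
  1 × F: no H
  Total hydrogens = 17.
Molecular formula: C12H17FO2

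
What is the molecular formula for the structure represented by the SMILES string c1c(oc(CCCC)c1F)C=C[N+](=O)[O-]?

C10H12FNO3

Heavy atoms from the SMILES: 10 C, 1 F, 1 N, 3 O.
Implicit hydrogens by atom environment:
  3 × C: 2 H each → 6
  3 × C (aromatic): no H
  2 × C: 1 H each → 2
  1 × C: 3 H
  1 × C (aromatic): 1 H
  1 × F: no H
  1 × N (charge +1): no H
  1 × O (aromatic): no H
  1 × O: no H
  1 × O (charge -1): no H
  Total hydrogens = 12.
Molecular formula: C10H12FNO3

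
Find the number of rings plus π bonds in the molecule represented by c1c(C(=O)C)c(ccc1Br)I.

5

Molecular formula from the SMILES: C8H6BrIO.
DoU = (2C + 2 + N − H − X)/2 = (2·8 + 2 + 0 − 6 − 2)/2 = 10/2 = 5.
(Structurally: 1 ring(s) + 4 π bond(s) = 5.)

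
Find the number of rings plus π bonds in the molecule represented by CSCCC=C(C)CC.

Molecular formula from the SMILES: C8H16S.
DoU = (2C + 2 + N − H − X)/2 = (2·8 + 2 + 0 − 16 − 0)/2 = 2/2 = 1.
(Structurally: 0 ring(s) + 1 π bond(s) = 1.)

1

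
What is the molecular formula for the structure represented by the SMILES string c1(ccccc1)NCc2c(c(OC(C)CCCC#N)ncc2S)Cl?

Heavy atoms from the SMILES: 18 C, 1 Cl, 3 N, 1 O, 1 S.
Implicit hydrogens by atom environment:
  6 × C (aromatic): 1 H each → 6
  5 × C (aromatic): no H
  4 × C: 2 H each → 8
  1 × C: 3 H
  1 × C: 1 H
  1 × C: no H
  1 × Cl: no H
  1 × N: 1 H
  1 × N (aromatic): no H
  1 × N: no H
  1 × O: no H
  1 × S: 1 H
  Total hydrogens = 20.
Molecular formula: C18H20ClN3OS

C18H20ClN3OS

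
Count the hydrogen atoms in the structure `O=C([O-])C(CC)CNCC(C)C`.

Hydrogens are implicit in SMILES; fill each atom to its normal valence:
  3 × C: 3 H each → 9
  3 × C: 2 H each → 6
  2 × C: 1 H each → 2
  1 × C: no H
  1 × N: 1 H
  1 × O: no H
  1 × O (charge -1): no H
  Total hydrogens = 18.

18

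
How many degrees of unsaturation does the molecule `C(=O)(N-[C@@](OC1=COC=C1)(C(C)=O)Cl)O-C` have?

5

Molecular formula from the SMILES: C9H10ClNO5.
DoU = (2C + 2 + N − H − X)/2 = (2·9 + 2 + 1 − 10 − 1)/2 = 10/2 = 5.
(Structurally: 1 ring(s) + 4 π bond(s) = 5.)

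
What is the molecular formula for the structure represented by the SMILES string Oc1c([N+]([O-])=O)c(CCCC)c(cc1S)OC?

Heavy atoms from the SMILES: 11 C, 1 N, 4 O, 1 S.
Implicit hydrogens by atom environment:
  5 × C (aromatic): no H
  3 × C: 2 H each → 6
  2 × C: 3 H each → 6
  2 × O: no H
  1 × C (aromatic): 1 H
  1 × N (charge +1): no H
  1 × O: 1 H
  1 × O (charge -1): no H
  1 × S: 1 H
  Total hydrogens = 15.
Molecular formula: C11H15NO4S

C11H15NO4S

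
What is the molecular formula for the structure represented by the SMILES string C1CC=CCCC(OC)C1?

C9H16O

Heavy atoms from the SMILES: 9 C, 1 O.
Implicit hydrogens by atom environment:
  5 × C: 2 H each → 10
  3 × C: 1 H each → 3
  1 × C: 3 H
  1 × O: no H
  Total hydrogens = 16.
Molecular formula: C9H16O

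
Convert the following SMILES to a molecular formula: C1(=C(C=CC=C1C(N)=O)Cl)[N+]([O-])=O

Heavy atoms from the SMILES: 7 C, 1 Cl, 2 N, 3 O.
Implicit hydrogens by atom environment:
  3 × C (aromatic): 1 H each → 3
  3 × C (aromatic): no H
  2 × O: no H
  1 × C: no H
  1 × Cl: no H
  1 × N: 2 H
  1 × N (charge +1): no H
  1 × O (charge -1): no H
  Total hydrogens = 5.
Molecular formula: C7H5ClN2O3

C7H5ClN2O3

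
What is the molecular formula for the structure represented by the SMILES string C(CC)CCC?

C6H14

Heavy atoms from the SMILES: 6 C.
Implicit hydrogens by atom environment:
  4 × C: 2 H each → 8
  2 × C: 3 H each → 6
  Total hydrogens = 14.
Molecular formula: C6H14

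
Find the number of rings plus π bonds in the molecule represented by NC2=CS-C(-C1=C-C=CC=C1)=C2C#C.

9

Molecular formula from the SMILES: C12H9NS.
DoU = (2C + 2 + N − H − X)/2 = (2·12 + 2 + 1 − 9 − 0)/2 = 18/2 = 9.
(Structurally: 2 ring(s) + 7 π bond(s) = 9.)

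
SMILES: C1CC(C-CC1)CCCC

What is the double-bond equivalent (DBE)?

1

Molecular formula from the SMILES: C10H20.
DoU = (2C + 2 + N − H − X)/2 = (2·10 + 2 + 0 − 20 − 0)/2 = 2/2 = 1.
(Structurally: 1 ring(s) + 0 π bond(s) = 1.)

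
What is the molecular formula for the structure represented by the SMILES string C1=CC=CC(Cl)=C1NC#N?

C7H5ClN2

Heavy atoms from the SMILES: 7 C, 1 Cl, 2 N.
Implicit hydrogens by atom environment:
  4 × C (aromatic): 1 H each → 4
  2 × C (aromatic): no H
  1 × C: no H
  1 × Cl: no H
  1 × N: 1 H
  1 × N: no H
  Total hydrogens = 5.
Molecular formula: C7H5ClN2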